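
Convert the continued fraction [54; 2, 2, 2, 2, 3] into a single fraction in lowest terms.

5387/99

Start with 3.
2 + 1/(3/1) = 2 + 1/3 = 7/3
2 + 1/(7/3) = 2 + 3/7 = 17/7
2 + 1/(17/7) = 2 + 7/17 = 41/17
2 + 1/(41/17) = 2 + 17/41 = 99/41
54 + 1/(99/41) = 54 + 41/99 = 5387/99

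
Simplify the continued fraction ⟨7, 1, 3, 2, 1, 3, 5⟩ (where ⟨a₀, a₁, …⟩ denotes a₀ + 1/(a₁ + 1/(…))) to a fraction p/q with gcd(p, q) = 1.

1966/253

Start with 5.
3 + 1/(5/1) = 3 + 1/5 = 16/5
1 + 1/(16/5) = 1 + 5/16 = 21/16
2 + 1/(21/16) = 2 + 16/21 = 58/21
3 + 1/(58/21) = 3 + 21/58 = 195/58
1 + 1/(195/58) = 1 + 58/195 = 253/195
7 + 1/(253/195) = 7 + 195/253 = 1966/253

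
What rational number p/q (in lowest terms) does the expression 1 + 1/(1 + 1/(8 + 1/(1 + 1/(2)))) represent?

55/29

Start with 2.
1 + 1/(2/1) = 1 + 1/2 = 3/2
8 + 1/(3/2) = 8 + 2/3 = 26/3
1 + 1/(26/3) = 1 + 3/26 = 29/26
1 + 1/(29/26) = 1 + 26/29 = 55/29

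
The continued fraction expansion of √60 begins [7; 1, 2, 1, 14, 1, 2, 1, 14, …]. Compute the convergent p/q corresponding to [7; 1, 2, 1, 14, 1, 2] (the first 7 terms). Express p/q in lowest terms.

1433/185

a_0 = 7: 7/1
a_1 = 1: 8/1
a_2 = 2: 23/3
a_3 = 1: 31/4
a_4 = 14: 457/59
a_5 = 1: 488/63
a_6 = 2: 1433/185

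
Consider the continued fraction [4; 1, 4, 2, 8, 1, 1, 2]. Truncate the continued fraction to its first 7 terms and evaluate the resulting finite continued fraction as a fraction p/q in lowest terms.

a_0 = 4: 4/1
a_1 = 1: 5/1
a_2 = 4: 24/5
a_3 = 2: 53/11
a_4 = 8: 448/93
a_5 = 1: 501/104
a_6 = 1: 949/197

949/197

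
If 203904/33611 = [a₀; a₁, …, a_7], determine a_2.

54

Apply division with remainder until the remainder is 0:
203904 = 6·33611 + 2238, so a_0 = 6
33611 = 15·2238 + 41, so a_1 = 15
2238 = 54·41 + 24, so a_2 = 54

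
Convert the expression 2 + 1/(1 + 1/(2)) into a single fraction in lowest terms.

8/3

Build up convergents one term at a time:
a_0 = 2: 2/1
a_1 = 1: 3/1
a_2 = 2: 8/3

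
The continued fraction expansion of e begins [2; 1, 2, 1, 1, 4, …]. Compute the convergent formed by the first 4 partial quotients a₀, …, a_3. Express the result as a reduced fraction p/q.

a_0 = 2: 2/1
a_1 = 1: 3/1
a_2 = 2: 8/3
a_3 = 1: 11/4

11/4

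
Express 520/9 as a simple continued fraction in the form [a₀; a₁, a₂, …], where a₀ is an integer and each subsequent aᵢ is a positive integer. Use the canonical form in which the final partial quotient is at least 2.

[57; 1, 3, 2]

520 = 57·9 + 7, so a_0 = 57
9 = 1·7 + 2, so a_1 = 1
7 = 3·2 + 1, so a_2 = 3
2 = 2·1 + 0, so a_3 = 2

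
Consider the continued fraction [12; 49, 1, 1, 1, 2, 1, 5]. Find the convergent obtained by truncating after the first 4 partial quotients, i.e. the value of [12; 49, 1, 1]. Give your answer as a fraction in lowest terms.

Compute successive convergents:
a_0 = 12: 12/1
a_1 = 49: 589/49
a_2 = 1: 601/50
a_3 = 1: 1190/99

1190/99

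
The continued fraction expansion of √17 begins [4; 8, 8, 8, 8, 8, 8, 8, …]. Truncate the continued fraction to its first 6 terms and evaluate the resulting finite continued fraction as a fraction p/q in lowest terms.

a_0 = 4: 4/1
a_1 = 8: 33/8
a_2 = 8: 268/65
a_3 = 8: 2177/528
a_4 = 8: 17684/4289
a_5 = 8: 143649/34840

143649/34840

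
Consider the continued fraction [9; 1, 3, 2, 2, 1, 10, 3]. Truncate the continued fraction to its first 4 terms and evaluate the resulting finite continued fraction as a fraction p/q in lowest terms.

88/9

a_0 = 9: 9/1
a_1 = 1: 10/1
a_2 = 3: 39/4
a_3 = 2: 88/9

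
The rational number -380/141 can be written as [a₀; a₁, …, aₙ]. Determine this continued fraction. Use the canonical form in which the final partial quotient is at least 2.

[-3; 3, 3, 1, 1, 2, 2]

-380 ÷ 141 → quotient -3, remainder 43
141 ÷ 43 → quotient 3, remainder 12
43 ÷ 12 → quotient 3, remainder 7
12 ÷ 7 → quotient 1, remainder 5
7 ÷ 5 → quotient 1, remainder 2
5 ÷ 2 → quotient 2, remainder 1
2 ÷ 1 → quotient 2, remainder 0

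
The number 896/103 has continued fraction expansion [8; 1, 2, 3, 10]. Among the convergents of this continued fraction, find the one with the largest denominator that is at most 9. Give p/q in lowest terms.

a_0 = 8: 8/1  (≤ bound)
a_1 = 1: 9/1  (≤ bound)
a_2 = 2: 26/3  (≤ bound)
a_3 = 3: 87/10  (> 9, stop)

26/3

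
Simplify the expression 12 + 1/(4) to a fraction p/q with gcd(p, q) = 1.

49/4

a_0 = 12: 12/1
a_1 = 4: 49/4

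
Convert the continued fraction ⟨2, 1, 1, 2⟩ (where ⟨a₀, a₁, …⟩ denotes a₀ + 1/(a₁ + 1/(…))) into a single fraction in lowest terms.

Start with 2.
1 + 1/(2/1) = 1 + 1/2 = 3/2
1 + 1/(3/2) = 1 + 2/3 = 5/3
2 + 1/(5/3) = 2 + 3/5 = 13/5

13/5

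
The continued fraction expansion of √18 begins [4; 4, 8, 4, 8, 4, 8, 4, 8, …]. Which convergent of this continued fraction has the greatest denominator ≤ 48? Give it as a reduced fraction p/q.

List convergents until the denominator exceeds the bound:
a_0 = 4: 4/1  (≤ bound)
a_1 = 4: 17/4  (≤ bound)
a_2 = 8: 140/33  (≤ bound)
a_3 = 4: 577/136  (> 48, stop)

140/33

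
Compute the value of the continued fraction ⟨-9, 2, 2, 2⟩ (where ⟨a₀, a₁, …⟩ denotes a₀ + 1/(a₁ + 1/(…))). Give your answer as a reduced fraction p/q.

Use the convergent recurrence hₖ = aₖ·hₖ₋₁ + hₖ₋₂ (and likewise for the denominators kₖ):
a_0 = -9: -9/1
a_1 = 2: -17/2
a_2 = 2: -43/5
a_3 = 2: -103/12

-103/12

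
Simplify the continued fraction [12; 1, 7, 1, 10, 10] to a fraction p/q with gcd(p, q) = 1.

12746/989

Start with 10.
10 + 1/(10/1) = 10 + 1/10 = 101/10
1 + 1/(101/10) = 1 + 10/101 = 111/101
7 + 1/(111/101) = 7 + 101/111 = 878/111
1 + 1/(878/111) = 1 + 111/878 = 989/878
12 + 1/(989/878) = 12 + 878/989 = 12746/989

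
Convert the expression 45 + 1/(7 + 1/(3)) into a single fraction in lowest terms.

Build up convergents one term at a time:
a_0 = 45: 45/1
a_1 = 7: 316/7
a_2 = 3: 993/22

993/22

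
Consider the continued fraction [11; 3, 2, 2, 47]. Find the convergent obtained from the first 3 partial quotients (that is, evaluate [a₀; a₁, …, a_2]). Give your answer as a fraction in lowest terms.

79/7

Start with 2.
3 + 1/(2/1) = 3 + 1/2 = 7/2
11 + 1/(7/2) = 11 + 2/7 = 79/7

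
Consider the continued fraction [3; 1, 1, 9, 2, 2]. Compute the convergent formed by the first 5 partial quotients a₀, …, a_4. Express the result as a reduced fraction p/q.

141/40

Compute successive convergents:
a_0 = 3: 3/1
a_1 = 1: 4/1
a_2 = 1: 7/2
a_3 = 9: 67/19
a_4 = 2: 141/40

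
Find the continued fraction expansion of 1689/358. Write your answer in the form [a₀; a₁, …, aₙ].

[4; 1, 2, 1, 1, 5, 9]

Repeatedly divide and take the remainder:
1689 ÷ 358 → quotient 4, remainder 257
358 ÷ 257 → quotient 1, remainder 101
257 ÷ 101 → quotient 2, remainder 55
101 ÷ 55 → quotient 1, remainder 46
55 ÷ 46 → quotient 1, remainder 9
46 ÷ 9 → quotient 5, remainder 1
9 ÷ 1 → quotient 9, remainder 0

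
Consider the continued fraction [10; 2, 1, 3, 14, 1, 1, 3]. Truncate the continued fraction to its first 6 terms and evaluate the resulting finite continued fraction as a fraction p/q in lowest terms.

1741/168

Compute successive convergents:
a_0 = 10: 10/1
a_1 = 2: 21/2
a_2 = 1: 31/3
a_3 = 3: 114/11
a_4 = 14: 1627/157
a_5 = 1: 1741/168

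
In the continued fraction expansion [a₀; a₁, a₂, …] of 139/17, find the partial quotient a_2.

1

139 ÷ 17 → quotient 8, remainder 3
17 ÷ 3 → quotient 5, remainder 2
3 ÷ 2 → quotient 1, remainder 1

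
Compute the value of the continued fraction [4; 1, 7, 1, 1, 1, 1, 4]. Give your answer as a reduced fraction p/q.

967/198

a_0 = 4: 4/1
a_1 = 1: 5/1
a_2 = 7: 39/8
a_3 = 1: 44/9
a_4 = 1: 83/17
a_5 = 1: 127/26
a_6 = 1: 210/43
a_7 = 4: 967/198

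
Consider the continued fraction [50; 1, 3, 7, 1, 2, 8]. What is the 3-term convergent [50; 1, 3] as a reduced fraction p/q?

203/4

a_0 = 50: 50/1
a_1 = 1: 51/1
a_2 = 3: 203/4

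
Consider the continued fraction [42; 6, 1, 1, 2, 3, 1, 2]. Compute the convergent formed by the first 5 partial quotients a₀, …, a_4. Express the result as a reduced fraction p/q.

1391/33

Collapse the nested fraction from the inside out:
Start with 2.
1 + 1/(2/1) = 1 + 1/2 = 3/2
1 + 1/(3/2) = 1 + 2/3 = 5/3
6 + 1/(5/3) = 6 + 3/5 = 33/5
42 + 1/(33/5) = 42 + 5/33 = 1391/33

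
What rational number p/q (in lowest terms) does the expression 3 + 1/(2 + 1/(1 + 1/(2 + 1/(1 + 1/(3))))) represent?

138/41

Collapse the nested fraction from the inside out:
Start with 3.
1 + 1/(3/1) = 1 + 1/3 = 4/3
2 + 1/(4/3) = 2 + 3/4 = 11/4
1 + 1/(11/4) = 1 + 4/11 = 15/11
2 + 1/(15/11) = 2 + 11/15 = 41/15
3 + 1/(41/15) = 3 + 15/41 = 138/41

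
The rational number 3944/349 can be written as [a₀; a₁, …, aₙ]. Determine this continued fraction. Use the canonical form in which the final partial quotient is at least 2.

⌊3944/349⌋ = 11, remainder 105
⌊349/105⌋ = 3, remainder 34
⌊105/34⌋ = 3, remainder 3
⌊34/3⌋ = 11, remainder 1
⌊3/1⌋ = 3, remainder 0

[11; 3, 3, 11, 3]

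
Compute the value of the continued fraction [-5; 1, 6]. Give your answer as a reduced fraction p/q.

-29/7

Start with 6.
1 + 1/(6/1) = 1 + 1/6 = 7/6
-5 + 1/(7/6) = -5 + 6/7 = -29/7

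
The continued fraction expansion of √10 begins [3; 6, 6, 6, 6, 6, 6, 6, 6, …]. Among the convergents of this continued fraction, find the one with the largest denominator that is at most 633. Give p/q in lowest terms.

721/228

List convergents until the denominator exceeds the bound:
a_0 = 3: 3/1  (≤ bound)
a_1 = 6: 19/6  (≤ bound)
a_2 = 6: 117/37  (≤ bound)
a_3 = 6: 721/228  (≤ bound)
a_4 = 6: 4443/1405  (> 633, stop)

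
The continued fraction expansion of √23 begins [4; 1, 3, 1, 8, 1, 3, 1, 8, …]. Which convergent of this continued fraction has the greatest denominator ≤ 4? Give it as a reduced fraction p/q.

a_0 = 4: 4/1  (≤ bound)
a_1 = 1: 5/1  (≤ bound)
a_2 = 3: 19/4  (≤ bound)
a_3 = 1: 24/5  (> 4, stop)

19/4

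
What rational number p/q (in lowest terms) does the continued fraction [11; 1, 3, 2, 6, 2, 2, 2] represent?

Start with 2.
2 + 1/(2/1) = 2 + 1/2 = 5/2
2 + 1/(5/2) = 2 + 2/5 = 12/5
6 + 1/(12/5) = 6 + 5/12 = 77/12
2 + 1/(77/12) = 2 + 12/77 = 166/77
3 + 1/(166/77) = 3 + 77/166 = 575/166
1 + 1/(575/166) = 1 + 166/575 = 741/575
11 + 1/(741/575) = 11 + 575/741 = 8726/741

8726/741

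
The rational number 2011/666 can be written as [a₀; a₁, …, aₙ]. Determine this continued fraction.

[3; 51, 4, 3]

⌊2011/666⌋ = 3, remainder 13
⌊666/13⌋ = 51, remainder 3
⌊13/3⌋ = 4, remainder 1
⌊3/1⌋ = 3, remainder 0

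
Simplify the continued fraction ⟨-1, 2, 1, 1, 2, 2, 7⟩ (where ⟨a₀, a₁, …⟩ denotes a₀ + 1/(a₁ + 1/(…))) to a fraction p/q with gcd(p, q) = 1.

-141/230

Build up convergents one term at a time:
a_0 = -1: -1/1
a_1 = 2: -1/2
a_2 = 1: -2/3
a_3 = 1: -3/5
a_4 = 2: -8/13
a_5 = 2: -19/31
a_6 = 7: -141/230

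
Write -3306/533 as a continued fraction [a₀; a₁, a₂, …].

[-7; 1, 3, 1, 14, 2, 3]

-3306 ÷ 533 → quotient -7, remainder 425
533 ÷ 425 → quotient 1, remainder 108
425 ÷ 108 → quotient 3, remainder 101
108 ÷ 101 → quotient 1, remainder 7
101 ÷ 7 → quotient 14, remainder 3
7 ÷ 3 → quotient 2, remainder 1
3 ÷ 1 → quotient 3, remainder 0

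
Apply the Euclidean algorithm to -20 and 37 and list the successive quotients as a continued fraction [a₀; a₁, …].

[-1; 2, 5, 1, 2]

-20 = -1·37 + 17, so a_0 = -1
37 = 2·17 + 3, so a_1 = 2
17 = 5·3 + 2, so a_2 = 5
3 = 1·2 + 1, so a_3 = 1
2 = 2·1 + 0, so a_4 = 2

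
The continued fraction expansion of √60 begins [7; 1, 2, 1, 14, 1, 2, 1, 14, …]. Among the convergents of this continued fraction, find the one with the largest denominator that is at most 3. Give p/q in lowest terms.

23/3

a_0 = 7: 7/1  (≤ bound)
a_1 = 1: 8/1  (≤ bound)
a_2 = 2: 23/3  (≤ bound)
a_3 = 1: 31/4  (> 3, stop)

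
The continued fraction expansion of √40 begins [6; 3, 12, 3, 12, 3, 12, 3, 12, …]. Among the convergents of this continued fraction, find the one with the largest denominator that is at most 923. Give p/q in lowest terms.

721/114

a_0 = 6: 6/1  (≤ bound)
a_1 = 3: 19/3  (≤ bound)
a_2 = 12: 234/37  (≤ bound)
a_3 = 3: 721/114  (≤ bound)
a_4 = 12: 8886/1405  (> 923, stop)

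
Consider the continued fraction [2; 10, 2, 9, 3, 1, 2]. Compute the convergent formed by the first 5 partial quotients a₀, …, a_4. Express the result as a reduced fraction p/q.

1295/618

Start with 3.
9 + 1/(3/1) = 9 + 1/3 = 28/3
2 + 1/(28/3) = 2 + 3/28 = 59/28
10 + 1/(59/28) = 10 + 28/59 = 618/59
2 + 1/(618/59) = 2 + 59/618 = 1295/618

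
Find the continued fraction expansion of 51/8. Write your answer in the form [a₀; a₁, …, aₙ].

51 ÷ 8 → quotient 6, remainder 3
8 ÷ 3 → quotient 2, remainder 2
3 ÷ 2 → quotient 1, remainder 1
2 ÷ 1 → quotient 2, remainder 0

[6; 2, 1, 2]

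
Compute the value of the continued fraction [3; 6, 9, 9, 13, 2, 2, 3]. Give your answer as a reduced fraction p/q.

364338/115163

a_0 = 3: 3/1
a_1 = 6: 19/6
a_2 = 9: 174/55
a_3 = 9: 1585/501
a_4 = 13: 20779/6568
a_5 = 2: 43143/13637
a_6 = 2: 107065/33842
a_7 = 3: 364338/115163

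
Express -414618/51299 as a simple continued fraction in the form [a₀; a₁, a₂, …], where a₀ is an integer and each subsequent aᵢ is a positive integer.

[-9; 1, 11, 7, 5, 58, 2]

-414618 ÷ 51299 → quotient -9, remainder 47073
51299 ÷ 47073 → quotient 1, remainder 4226
47073 ÷ 4226 → quotient 11, remainder 587
4226 ÷ 587 → quotient 7, remainder 117
587 ÷ 117 → quotient 5, remainder 2
117 ÷ 2 → quotient 58, remainder 1
2 ÷ 1 → quotient 2, remainder 0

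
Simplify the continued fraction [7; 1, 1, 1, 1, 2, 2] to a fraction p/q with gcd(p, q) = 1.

Starting at the tail and folding back:
Start with 2.
2 + 1/(2/1) = 2 + 1/2 = 5/2
1 + 1/(5/2) = 1 + 2/5 = 7/5
1 + 1/(7/5) = 1 + 5/7 = 12/7
1 + 1/(12/7) = 1 + 7/12 = 19/12
1 + 1/(19/12) = 1 + 12/19 = 31/19
7 + 1/(31/19) = 7 + 19/31 = 236/31

236/31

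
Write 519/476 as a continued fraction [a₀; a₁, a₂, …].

Run the Euclidean algorithm, recording each quotient:
519 ÷ 476 → quotient 1, remainder 43
476 ÷ 43 → quotient 11, remainder 3
43 ÷ 3 → quotient 14, remainder 1
3 ÷ 1 → quotient 3, remainder 0

[1; 11, 14, 3]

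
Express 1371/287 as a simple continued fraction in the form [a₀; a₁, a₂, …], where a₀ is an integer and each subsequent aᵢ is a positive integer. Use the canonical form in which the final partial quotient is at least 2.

[4; 1, 3, 2, 15, 2]

Repeatedly divide and take the remainder:
1371 ÷ 287 → quotient 4, remainder 223
287 ÷ 223 → quotient 1, remainder 64
223 ÷ 64 → quotient 3, remainder 31
64 ÷ 31 → quotient 2, remainder 2
31 ÷ 2 → quotient 15, remainder 1
2 ÷ 1 → quotient 2, remainder 0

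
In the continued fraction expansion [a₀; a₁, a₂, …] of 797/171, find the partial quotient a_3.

1

Apply division with remainder until the remainder is 0:
797 ÷ 171 → quotient 4, remainder 113
171 ÷ 113 → quotient 1, remainder 58
113 ÷ 58 → quotient 1, remainder 55
58 ÷ 55 → quotient 1, remainder 3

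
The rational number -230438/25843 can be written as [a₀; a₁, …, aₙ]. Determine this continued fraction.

[-9; 12, 39, 13, 1, 3]

Repeatedly divide and take the remainder:
⌊-230438/25843⌋ = -9, remainder 2149
⌊25843/2149⌋ = 12, remainder 55
⌊2149/55⌋ = 39, remainder 4
⌊55/4⌋ = 13, remainder 3
⌊4/3⌋ = 1, remainder 1
⌊3/1⌋ = 3, remainder 0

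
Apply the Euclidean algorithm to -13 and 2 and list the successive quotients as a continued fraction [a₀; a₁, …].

[-7; 2]

⌊-13/2⌋ = -7, remainder 1
⌊2/1⌋ = 2, remainder 0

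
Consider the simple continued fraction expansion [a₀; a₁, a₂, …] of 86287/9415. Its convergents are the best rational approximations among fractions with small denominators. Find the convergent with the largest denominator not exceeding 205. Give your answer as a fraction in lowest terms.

a_0 = 9: 9/1  (≤ bound)
a_1 = 6: 55/6  (≤ bound)
a_2 = 15: 834/91  (≤ bound)
a_3 = 14: 11731/1280  (> 205, stop)

834/91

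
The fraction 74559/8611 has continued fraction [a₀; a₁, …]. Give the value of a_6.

⌊74559/8611⌋ = 8, remainder 5671
⌊8611/5671⌋ = 1, remainder 2940
⌊5671/2940⌋ = 1, remainder 2731
⌊2940/2731⌋ = 1, remainder 209
⌊2731/209⌋ = 13, remainder 14
⌊209/14⌋ = 14, remainder 13
⌊14/13⌋ = 1, remainder 1

1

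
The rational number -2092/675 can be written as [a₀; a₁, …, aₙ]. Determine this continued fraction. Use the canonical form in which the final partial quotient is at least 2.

[-4; 1, 9, 13, 2, 2]

⌊-2092/675⌋ = -4, remainder 608
⌊675/608⌋ = 1, remainder 67
⌊608/67⌋ = 9, remainder 5
⌊67/5⌋ = 13, remainder 2
⌊5/2⌋ = 2, remainder 1
⌊2/1⌋ = 2, remainder 0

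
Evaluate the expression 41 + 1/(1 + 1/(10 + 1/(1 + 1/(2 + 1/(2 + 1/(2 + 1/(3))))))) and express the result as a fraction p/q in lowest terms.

Build up convergents one term at a time:
a_0 = 41: 41/1
a_1 = 1: 42/1
a_2 = 10: 461/11
a_3 = 1: 503/12
a_4 = 2: 1467/35
a_5 = 2: 3437/82
a_6 = 2: 8341/199
a_7 = 3: 28460/679

28460/679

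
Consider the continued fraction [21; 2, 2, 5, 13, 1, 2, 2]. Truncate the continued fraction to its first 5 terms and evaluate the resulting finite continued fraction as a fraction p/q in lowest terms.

Starting at the tail and folding back:
Start with 13.
5 + 1/(13/1) = 5 + 1/13 = 66/13
2 + 1/(66/13) = 2 + 13/66 = 145/66
2 + 1/(145/66) = 2 + 66/145 = 356/145
21 + 1/(356/145) = 21 + 145/356 = 7621/356

7621/356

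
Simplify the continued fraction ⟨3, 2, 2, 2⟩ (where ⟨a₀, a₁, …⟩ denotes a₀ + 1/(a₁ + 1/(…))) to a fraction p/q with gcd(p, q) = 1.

41/12

Start with 2.
2 + 1/(2/1) = 2 + 1/2 = 5/2
2 + 1/(5/2) = 2 + 2/5 = 12/5
3 + 1/(12/5) = 3 + 5/12 = 41/12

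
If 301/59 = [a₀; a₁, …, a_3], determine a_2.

1

301 ÷ 59 → quotient 5, remainder 6
59 ÷ 6 → quotient 9, remainder 5
6 ÷ 5 → quotient 1, remainder 1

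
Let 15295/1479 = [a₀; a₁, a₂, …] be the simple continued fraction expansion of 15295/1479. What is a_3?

Repeatedly divide and take the remainder:
15295 ÷ 1479 → quotient 10, remainder 505
1479 ÷ 505 → quotient 2, remainder 469
505 ÷ 469 → quotient 1, remainder 36
469 ÷ 36 → quotient 13, remainder 1

13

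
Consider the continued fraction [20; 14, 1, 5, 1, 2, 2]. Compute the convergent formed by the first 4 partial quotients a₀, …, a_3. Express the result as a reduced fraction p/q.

Start with 5.
1 + 1/(5/1) = 1 + 1/5 = 6/5
14 + 1/(6/5) = 14 + 5/6 = 89/6
20 + 1/(89/6) = 20 + 6/89 = 1786/89

1786/89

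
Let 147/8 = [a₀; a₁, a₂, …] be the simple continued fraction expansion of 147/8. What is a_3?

2

147 = 18·8 + 3, so a_0 = 18
8 = 2·3 + 2, so a_1 = 2
3 = 1·2 + 1, so a_2 = 1
2 = 2·1 + 0, so a_3 = 2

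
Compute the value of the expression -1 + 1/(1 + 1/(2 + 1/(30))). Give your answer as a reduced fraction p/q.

-30/91

Start with 30.
2 + 1/(30/1) = 2 + 1/30 = 61/30
1 + 1/(61/30) = 1 + 30/61 = 91/61
-1 + 1/(91/61) = -1 + 61/91 = -30/91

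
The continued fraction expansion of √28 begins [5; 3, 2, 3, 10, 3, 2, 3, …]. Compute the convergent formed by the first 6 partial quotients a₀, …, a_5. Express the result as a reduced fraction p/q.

4048/765

a_0 = 5: 5/1
a_1 = 3: 16/3
a_2 = 2: 37/7
a_3 = 3: 127/24
a_4 = 10: 1307/247
a_5 = 3: 4048/765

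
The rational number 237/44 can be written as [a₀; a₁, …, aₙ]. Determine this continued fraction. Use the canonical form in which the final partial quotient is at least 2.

[5; 2, 1, 1, 2, 3]

⌊237/44⌋ = 5, remainder 17
⌊44/17⌋ = 2, remainder 10
⌊17/10⌋ = 1, remainder 7
⌊10/7⌋ = 1, remainder 3
⌊7/3⌋ = 2, remainder 1
⌊3/1⌋ = 3, remainder 0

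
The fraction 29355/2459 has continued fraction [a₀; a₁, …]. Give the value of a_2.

15

⌊29355/2459⌋ = 11, remainder 2306
⌊2459/2306⌋ = 1, remainder 153
⌊2306/153⌋ = 15, remainder 11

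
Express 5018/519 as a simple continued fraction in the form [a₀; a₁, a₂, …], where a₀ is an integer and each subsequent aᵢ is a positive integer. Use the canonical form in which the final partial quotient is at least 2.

⌊5018/519⌋ = 9, remainder 347
⌊519/347⌋ = 1, remainder 172
⌊347/172⌋ = 2, remainder 3
⌊172/3⌋ = 57, remainder 1
⌊3/1⌋ = 3, remainder 0

[9; 1, 2, 57, 3]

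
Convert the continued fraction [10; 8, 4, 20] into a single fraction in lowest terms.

6761/668

a_0 = 10: 10/1
a_1 = 8: 81/8
a_2 = 4: 334/33
a_3 = 20: 6761/668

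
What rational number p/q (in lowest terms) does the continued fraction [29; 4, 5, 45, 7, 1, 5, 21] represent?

Start with 21.
5 + 1/(21/1) = 5 + 1/21 = 106/21
1 + 1/(106/21) = 1 + 21/106 = 127/106
7 + 1/(127/106) = 7 + 106/127 = 995/127
45 + 1/(995/127) = 45 + 127/995 = 44902/995
5 + 1/(44902/995) = 5 + 995/44902 = 225505/44902
4 + 1/(225505/44902) = 4 + 44902/225505 = 946922/225505
29 + 1/(946922/225505) = 29 + 225505/946922 = 27686243/946922

27686243/946922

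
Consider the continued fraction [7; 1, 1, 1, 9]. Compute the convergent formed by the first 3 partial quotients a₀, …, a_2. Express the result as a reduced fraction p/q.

Start with 1.
1 + 1/(1/1) = 1 + 1/1 = 2/1
7 + 1/(2/1) = 7 + 1/2 = 15/2

15/2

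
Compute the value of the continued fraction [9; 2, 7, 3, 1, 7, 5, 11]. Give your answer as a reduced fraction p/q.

261481/27618

Use the convergent recurrence hₖ = aₖ·hₖ₋₁ + hₖ₋₂ (and likewise for the denominators kₖ):
a_0 = 9: 9/1
a_1 = 2: 19/2
a_2 = 7: 142/15
a_3 = 3: 445/47
a_4 = 1: 587/62
a_5 = 7: 4554/481
a_6 = 5: 23357/2467
a_7 = 11: 261481/27618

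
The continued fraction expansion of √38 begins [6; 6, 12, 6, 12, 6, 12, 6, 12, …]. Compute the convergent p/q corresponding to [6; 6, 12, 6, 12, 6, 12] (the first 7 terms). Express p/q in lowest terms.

2463306/399601

Start with 12.
6 + 1/(12/1) = 6 + 1/12 = 73/12
12 + 1/(73/12) = 12 + 12/73 = 888/73
6 + 1/(888/73) = 6 + 73/888 = 5401/888
12 + 1/(5401/888) = 12 + 888/5401 = 65700/5401
6 + 1/(65700/5401) = 6 + 5401/65700 = 399601/65700
6 + 1/(399601/65700) = 6 + 65700/399601 = 2463306/399601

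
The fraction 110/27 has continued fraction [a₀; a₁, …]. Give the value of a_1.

13

110 = 4·27 + 2, so a_0 = 4
27 = 13·2 + 1, so a_1 = 13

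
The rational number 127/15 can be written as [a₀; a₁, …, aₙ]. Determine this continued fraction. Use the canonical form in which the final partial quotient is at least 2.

Repeatedly divide and take the remainder:
127 = 8·15 + 7, so a_0 = 8
15 = 2·7 + 1, so a_1 = 2
7 = 7·1 + 0, so a_2 = 7

[8; 2, 7]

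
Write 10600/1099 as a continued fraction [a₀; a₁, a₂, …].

Repeatedly divide and take the remainder:
⌊10600/1099⌋ = 9, remainder 709
⌊1099/709⌋ = 1, remainder 390
⌊709/390⌋ = 1, remainder 319
⌊390/319⌋ = 1, remainder 71
⌊319/71⌋ = 4, remainder 35
⌊71/35⌋ = 2, remainder 1
⌊35/1⌋ = 35, remainder 0

[9; 1, 1, 1, 4, 2, 35]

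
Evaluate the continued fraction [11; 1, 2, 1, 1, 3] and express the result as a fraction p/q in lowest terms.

Work from the innermost term outward:
Start with 3.
1 + 1/(3/1) = 1 + 1/3 = 4/3
1 + 1/(4/3) = 1 + 3/4 = 7/4
2 + 1/(7/4) = 2 + 4/7 = 18/7
1 + 1/(18/7) = 1 + 7/18 = 25/18
11 + 1/(25/18) = 11 + 18/25 = 293/25

293/25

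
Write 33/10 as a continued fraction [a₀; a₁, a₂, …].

[3; 3, 3]

Repeatedly divide and take the remainder:
⌊33/10⌋ = 3, remainder 3
⌊10/3⌋ = 3, remainder 1
⌊3/1⌋ = 3, remainder 0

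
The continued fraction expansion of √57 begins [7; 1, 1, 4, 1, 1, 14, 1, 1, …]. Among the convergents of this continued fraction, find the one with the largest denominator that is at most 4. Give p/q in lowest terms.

15/2

List convergents until the denominator exceeds the bound:
a_0 = 7: 7/1  (≤ bound)
a_1 = 1: 8/1  (≤ bound)
a_2 = 1: 15/2  (≤ bound)
a_3 = 4: 68/9  (> 4, stop)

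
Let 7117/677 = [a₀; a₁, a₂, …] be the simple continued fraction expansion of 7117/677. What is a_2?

1

Run the Euclidean algorithm, recording each quotient:
7117 ÷ 677 → quotient 10, remainder 347
677 ÷ 347 → quotient 1, remainder 330
347 ÷ 330 → quotient 1, remainder 17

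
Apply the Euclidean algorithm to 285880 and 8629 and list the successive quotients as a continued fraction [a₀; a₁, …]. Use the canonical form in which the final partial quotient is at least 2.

Apply division with remainder until the remainder is 0:
285880 = 33·8629 + 1123, so a_0 = 33
8629 = 7·1123 + 768, so a_1 = 7
1123 = 1·768 + 355, so a_2 = 1
768 = 2·355 + 58, so a_3 = 2
355 = 6·58 + 7, so a_4 = 6
58 = 8·7 + 2, so a_5 = 8
7 = 3·2 + 1, so a_6 = 3
2 = 2·1 + 0, so a_7 = 2

[33; 7, 1, 2, 6, 8, 3, 2]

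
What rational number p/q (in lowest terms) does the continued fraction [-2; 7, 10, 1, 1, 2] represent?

-699/376

Starting at the tail and folding back:
Start with 2.
1 + 1/(2/1) = 1 + 1/2 = 3/2
1 + 1/(3/2) = 1 + 2/3 = 5/3
10 + 1/(5/3) = 10 + 3/5 = 53/5
7 + 1/(53/5) = 7 + 5/53 = 376/53
-2 + 1/(376/53) = -2 + 53/376 = -699/376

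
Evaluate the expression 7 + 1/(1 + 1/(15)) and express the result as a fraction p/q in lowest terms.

127/16

a_0 = 7: 7/1
a_1 = 1: 8/1
a_2 = 15: 127/16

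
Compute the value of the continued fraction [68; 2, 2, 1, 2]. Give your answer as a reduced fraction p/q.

1300/19

a_0 = 68: 68/1
a_1 = 2: 137/2
a_2 = 2: 342/5
a_3 = 1: 479/7
a_4 = 2: 1300/19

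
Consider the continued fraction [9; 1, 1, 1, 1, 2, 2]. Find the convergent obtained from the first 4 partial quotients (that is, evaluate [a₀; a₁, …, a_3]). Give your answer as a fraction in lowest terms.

Build up convergents one term at a time:
a_0 = 9: 9/1
a_1 = 1: 10/1
a_2 = 1: 19/2
a_3 = 1: 29/3

29/3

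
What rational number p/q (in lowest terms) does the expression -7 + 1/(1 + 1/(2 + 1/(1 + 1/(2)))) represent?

-69/11

Work from the innermost term outward:
Start with 2.
1 + 1/(2/1) = 1 + 1/2 = 3/2
2 + 1/(3/2) = 2 + 2/3 = 8/3
1 + 1/(8/3) = 1 + 3/8 = 11/8
-7 + 1/(11/8) = -7 + 8/11 = -69/11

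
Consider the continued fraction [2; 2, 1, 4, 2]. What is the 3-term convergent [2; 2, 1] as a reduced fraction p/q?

7/3

Collapse the nested fraction from the inside out:
Start with 1.
2 + 1/(1/1) = 2 + 1/1 = 3/1
2 + 1/(3/1) = 2 + 1/3 = 7/3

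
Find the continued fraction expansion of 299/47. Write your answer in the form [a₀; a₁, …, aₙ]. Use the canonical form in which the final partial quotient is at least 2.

⌊299/47⌋ = 6, remainder 17
⌊47/17⌋ = 2, remainder 13
⌊17/13⌋ = 1, remainder 4
⌊13/4⌋ = 3, remainder 1
⌊4/1⌋ = 4, remainder 0

[6; 2, 1, 3, 4]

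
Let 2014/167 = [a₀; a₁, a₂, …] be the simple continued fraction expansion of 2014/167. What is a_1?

16

⌊2014/167⌋ = 12, remainder 10
⌊167/10⌋ = 16, remainder 7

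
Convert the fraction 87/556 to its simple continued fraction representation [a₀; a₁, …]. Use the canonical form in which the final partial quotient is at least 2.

[0; 6, 2, 1, 1, 3, 1, 3]

⌊87/556⌋ = 0, remainder 87
⌊556/87⌋ = 6, remainder 34
⌊87/34⌋ = 2, remainder 19
⌊34/19⌋ = 1, remainder 15
⌊19/15⌋ = 1, remainder 4
⌊15/4⌋ = 3, remainder 3
⌊4/3⌋ = 1, remainder 1
⌊3/1⌋ = 3, remainder 0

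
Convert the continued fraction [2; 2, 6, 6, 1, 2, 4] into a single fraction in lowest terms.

Use the convergent recurrence hₖ = aₖ·hₖ₋₁ + hₖ₋₂ (and likewise for the denominators kₖ):
a_0 = 2: 2/1
a_1 = 2: 5/2
a_2 = 6: 32/13
a_3 = 6: 197/80
a_4 = 1: 229/93
a_5 = 2: 655/266
a_6 = 4: 2849/1157

2849/1157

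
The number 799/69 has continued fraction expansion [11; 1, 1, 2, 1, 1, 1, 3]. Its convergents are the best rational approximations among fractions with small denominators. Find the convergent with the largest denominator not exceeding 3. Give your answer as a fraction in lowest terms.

23/2

a_0 = 11: 11/1  (≤ bound)
a_1 = 1: 12/1  (≤ bound)
a_2 = 1: 23/2  (≤ bound)
a_3 = 2: 58/5  (> 3, stop)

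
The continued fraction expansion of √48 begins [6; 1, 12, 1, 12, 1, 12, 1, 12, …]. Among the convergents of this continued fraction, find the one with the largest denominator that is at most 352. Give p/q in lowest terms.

1351/195

List convergents until the denominator exceeds the bound:
a_0 = 6: 6/1  (≤ bound)
a_1 = 1: 7/1  (≤ bound)
a_2 = 12: 90/13  (≤ bound)
a_3 = 1: 97/14  (≤ bound)
a_4 = 12: 1254/181  (≤ bound)
a_5 = 1: 1351/195  (≤ bound)
a_6 = 12: 17466/2521  (> 352, stop)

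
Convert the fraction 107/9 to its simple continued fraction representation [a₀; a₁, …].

⌊107/9⌋ = 11, remainder 8
⌊9/8⌋ = 1, remainder 1
⌊8/1⌋ = 8, remainder 0

[11; 1, 8]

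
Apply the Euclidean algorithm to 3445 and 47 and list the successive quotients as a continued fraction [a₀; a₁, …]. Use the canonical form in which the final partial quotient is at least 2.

[73; 3, 2, 1, 4]

⌊3445/47⌋ = 73, remainder 14
⌊47/14⌋ = 3, remainder 5
⌊14/5⌋ = 2, remainder 4
⌊5/4⌋ = 1, remainder 1
⌊4/1⌋ = 4, remainder 0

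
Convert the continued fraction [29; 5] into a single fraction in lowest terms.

146/5

Start with 5.
29 + 1/(5/1) = 29 + 1/5 = 146/5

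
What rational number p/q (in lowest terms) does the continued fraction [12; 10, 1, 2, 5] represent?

Collapse the nested fraction from the inside out:
Start with 5.
2 + 1/(5/1) = 2 + 1/5 = 11/5
1 + 1/(11/5) = 1 + 5/11 = 16/11
10 + 1/(16/11) = 10 + 11/16 = 171/16
12 + 1/(171/16) = 12 + 16/171 = 2068/171

2068/171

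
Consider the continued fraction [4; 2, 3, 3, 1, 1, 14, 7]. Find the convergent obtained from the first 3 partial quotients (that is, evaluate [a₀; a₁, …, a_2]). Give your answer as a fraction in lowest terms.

Start with 3.
2 + 1/(3/1) = 2 + 1/3 = 7/3
4 + 1/(7/3) = 4 + 3/7 = 31/7

31/7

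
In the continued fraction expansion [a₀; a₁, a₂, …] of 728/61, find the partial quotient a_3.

⌊728/61⌋ = 11, remainder 57
⌊61/57⌋ = 1, remainder 4
⌊57/4⌋ = 14, remainder 1
⌊4/1⌋ = 4, remainder 0

4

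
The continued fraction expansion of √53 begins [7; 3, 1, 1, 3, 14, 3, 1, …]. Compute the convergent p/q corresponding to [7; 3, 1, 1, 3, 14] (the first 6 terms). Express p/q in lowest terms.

2599/357

Start with 14.
3 + 1/(14/1) = 3 + 1/14 = 43/14
1 + 1/(43/14) = 1 + 14/43 = 57/43
1 + 1/(57/43) = 1 + 43/57 = 100/57
3 + 1/(100/57) = 3 + 57/100 = 357/100
7 + 1/(357/100) = 7 + 100/357 = 2599/357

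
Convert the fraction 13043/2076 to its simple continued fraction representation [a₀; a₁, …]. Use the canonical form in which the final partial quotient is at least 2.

13043 = 6·2076 + 587, so a_0 = 6
2076 = 3·587 + 315, so a_1 = 3
587 = 1·315 + 272, so a_2 = 1
315 = 1·272 + 43, so a_3 = 1
272 = 6·43 + 14, so a_4 = 6
43 = 3·14 + 1, so a_5 = 3
14 = 14·1 + 0, so a_6 = 14

[6; 3, 1, 1, 6, 3, 14]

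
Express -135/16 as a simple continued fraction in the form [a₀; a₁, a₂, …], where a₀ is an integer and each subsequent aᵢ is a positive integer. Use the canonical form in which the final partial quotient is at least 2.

[-9; 1, 1, 3, 2]

-135 ÷ 16 → quotient -9, remainder 9
16 ÷ 9 → quotient 1, remainder 7
9 ÷ 7 → quotient 1, remainder 2
7 ÷ 2 → quotient 3, remainder 1
2 ÷ 1 → quotient 2, remainder 0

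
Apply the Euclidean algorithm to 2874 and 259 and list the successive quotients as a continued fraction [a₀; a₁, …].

[11; 10, 2, 1, 3, 2]

Apply division with remainder until the remainder is 0:
⌊2874/259⌋ = 11, remainder 25
⌊259/25⌋ = 10, remainder 9
⌊25/9⌋ = 2, remainder 7
⌊9/7⌋ = 1, remainder 2
⌊7/2⌋ = 3, remainder 1
⌊2/1⌋ = 2, remainder 0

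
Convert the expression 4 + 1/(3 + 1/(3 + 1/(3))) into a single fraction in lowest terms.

Work from the innermost term outward:
Start with 3.
3 + 1/(3/1) = 3 + 1/3 = 10/3
3 + 1/(10/3) = 3 + 3/10 = 33/10
4 + 1/(33/10) = 4 + 10/33 = 142/33

142/33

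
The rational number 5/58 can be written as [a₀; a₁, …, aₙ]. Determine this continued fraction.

⌊5/58⌋ = 0, remainder 5
⌊58/5⌋ = 11, remainder 3
⌊5/3⌋ = 1, remainder 2
⌊3/2⌋ = 1, remainder 1
⌊2/1⌋ = 2, remainder 0

[0; 11, 1, 1, 2]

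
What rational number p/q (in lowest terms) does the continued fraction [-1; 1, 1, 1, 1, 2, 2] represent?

Compute successive convergents:
a_0 = -1: -1/1
a_1 = 1: 0/1
a_2 = 1: -1/2
a_3 = 1: -1/3
a_4 = 1: -2/5
a_5 = 2: -5/13
a_6 = 2: -12/31

-12/31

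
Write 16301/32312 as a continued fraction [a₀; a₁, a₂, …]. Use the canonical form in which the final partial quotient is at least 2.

16301 ÷ 32312 → quotient 0, remainder 16301
32312 ÷ 16301 → quotient 1, remainder 16011
16301 ÷ 16011 → quotient 1, remainder 290
16011 ÷ 290 → quotient 55, remainder 61
290 ÷ 61 → quotient 4, remainder 46
61 ÷ 46 → quotient 1, remainder 15
46 ÷ 15 → quotient 3, remainder 1
15 ÷ 1 → quotient 15, remainder 0

[0; 1, 1, 55, 4, 1, 3, 15]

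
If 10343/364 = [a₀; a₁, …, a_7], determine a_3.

2

⌊10343/364⌋ = 28, remainder 151
⌊364/151⌋ = 2, remainder 62
⌊151/62⌋ = 2, remainder 27
⌊62/27⌋ = 2, remainder 8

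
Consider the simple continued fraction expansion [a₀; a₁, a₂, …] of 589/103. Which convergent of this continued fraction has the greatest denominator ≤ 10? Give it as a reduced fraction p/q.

40/7

List convergents until the denominator exceeds the bound:
a_0 = 5: 5/1  (≤ bound)
a_1 = 1: 6/1  (≤ bound)
a_2 = 2: 17/3  (≤ bound)
a_3 = 1: 23/4  (≤ bound)
a_4 = 1: 40/7  (≤ bound)
a_5 = 4: 183/32  (> 10, stop)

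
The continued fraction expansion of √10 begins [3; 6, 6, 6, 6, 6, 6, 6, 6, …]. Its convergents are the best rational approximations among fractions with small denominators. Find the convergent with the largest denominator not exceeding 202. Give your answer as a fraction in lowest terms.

117/37

List convergents until the denominator exceeds the bound:
a_0 = 3: 3/1  (≤ bound)
a_1 = 6: 19/6  (≤ bound)
a_2 = 6: 117/37  (≤ bound)
a_3 = 6: 721/228  (> 202, stop)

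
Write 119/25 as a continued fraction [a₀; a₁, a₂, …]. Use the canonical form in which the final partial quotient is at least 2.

[4; 1, 3, 6]

119 ÷ 25 → quotient 4, remainder 19
25 ÷ 19 → quotient 1, remainder 6
19 ÷ 6 → quotient 3, remainder 1
6 ÷ 1 → quotient 6, remainder 0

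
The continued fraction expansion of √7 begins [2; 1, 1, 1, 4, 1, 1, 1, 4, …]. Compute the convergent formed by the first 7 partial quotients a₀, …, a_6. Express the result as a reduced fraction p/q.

82/31

Collapse the nested fraction from the inside out:
Start with 1.
1 + 1/(1/1) = 1 + 1/1 = 2/1
4 + 1/(2/1) = 4 + 1/2 = 9/2
1 + 1/(9/2) = 1 + 2/9 = 11/9
1 + 1/(11/9) = 1 + 9/11 = 20/11
1 + 1/(20/11) = 1 + 11/20 = 31/20
2 + 1/(31/20) = 2 + 20/31 = 82/31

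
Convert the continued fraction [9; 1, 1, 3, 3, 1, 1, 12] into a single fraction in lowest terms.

a_0 = 9: 9/1
a_1 = 1: 10/1
a_2 = 1: 19/2
a_3 = 3: 67/7
a_4 = 3: 220/23
a_5 = 1: 287/30
a_6 = 1: 507/53
a_7 = 12: 6371/666

6371/666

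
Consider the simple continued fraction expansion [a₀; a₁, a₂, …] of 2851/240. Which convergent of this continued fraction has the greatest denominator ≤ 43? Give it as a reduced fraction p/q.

a_0 = 11: 11/1  (≤ bound)
a_1 = 1: 12/1  (≤ bound)
a_2 = 7: 95/8  (≤ bound)
a_3 = 3: 297/25  (≤ bound)
a_4 = 1: 392/33  (≤ bound)
a_5 = 1: 689/58  (> 43, stop)

392/33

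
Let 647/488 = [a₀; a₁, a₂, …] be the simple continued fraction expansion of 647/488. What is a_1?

Apply division with remainder until the remainder is 0:
647 = 1·488 + 159, so a_0 = 1
488 = 3·159 + 11, so a_1 = 3

3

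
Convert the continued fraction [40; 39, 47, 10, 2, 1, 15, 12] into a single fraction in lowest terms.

a_0 = 40: 40/1
a_1 = 39: 1561/39
a_2 = 47: 73407/1834
a_3 = 10: 735631/18379
a_4 = 2: 1544669/38592
a_5 = 1: 2280300/56971
a_6 = 15: 35749169/893157
a_7 = 12: 431270328/10774855

431270328/10774855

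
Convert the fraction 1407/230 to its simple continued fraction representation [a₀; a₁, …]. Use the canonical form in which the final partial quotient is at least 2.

⌊1407/230⌋ = 6, remainder 27
⌊230/27⌋ = 8, remainder 14
⌊27/14⌋ = 1, remainder 13
⌊14/13⌋ = 1, remainder 1
⌊13/1⌋ = 13, remainder 0

[6; 8, 1, 1, 13]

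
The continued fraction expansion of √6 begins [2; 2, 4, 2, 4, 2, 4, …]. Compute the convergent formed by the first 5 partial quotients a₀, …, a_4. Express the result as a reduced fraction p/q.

Start with 4.
2 + 1/(4/1) = 2 + 1/4 = 9/4
4 + 1/(9/4) = 4 + 4/9 = 40/9
2 + 1/(40/9) = 2 + 9/40 = 89/40
2 + 1/(89/40) = 2 + 40/89 = 218/89

218/89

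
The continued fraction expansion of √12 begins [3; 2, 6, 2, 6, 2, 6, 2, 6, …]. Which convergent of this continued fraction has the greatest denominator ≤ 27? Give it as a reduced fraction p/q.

a_0 = 3: 3/1  (≤ bound)
a_1 = 2: 7/2  (≤ bound)
a_2 = 6: 45/13  (≤ bound)
a_3 = 2: 97/28  (> 27, stop)

45/13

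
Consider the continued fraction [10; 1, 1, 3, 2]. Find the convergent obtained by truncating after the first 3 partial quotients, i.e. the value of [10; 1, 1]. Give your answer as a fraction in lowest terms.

21/2

Compute successive convergents:
a_0 = 10: 10/1
a_1 = 1: 11/1
a_2 = 1: 21/2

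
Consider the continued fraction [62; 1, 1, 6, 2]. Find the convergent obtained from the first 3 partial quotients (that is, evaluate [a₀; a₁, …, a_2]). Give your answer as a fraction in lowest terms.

125/2

Start with 1.
1 + 1/(1/1) = 1 + 1/1 = 2/1
62 + 1/(2/1) = 62 + 1/2 = 125/2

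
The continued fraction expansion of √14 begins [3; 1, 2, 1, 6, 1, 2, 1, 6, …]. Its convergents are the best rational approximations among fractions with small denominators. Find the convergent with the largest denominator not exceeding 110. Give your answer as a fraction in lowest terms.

List convergents until the denominator exceeds the bound:
a_0 = 3: 3/1  (≤ bound)
a_1 = 1: 4/1  (≤ bound)
a_2 = 2: 11/3  (≤ bound)
a_3 = 1: 15/4  (≤ bound)
a_4 = 6: 101/27  (≤ bound)
a_5 = 1: 116/31  (≤ bound)
a_6 = 2: 333/89  (≤ bound)
a_7 = 1: 449/120  (> 110, stop)

333/89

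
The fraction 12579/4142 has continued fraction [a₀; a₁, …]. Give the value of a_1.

12579 = 3·4142 + 153, so a_0 = 3
4142 = 27·153 + 11, so a_1 = 27

27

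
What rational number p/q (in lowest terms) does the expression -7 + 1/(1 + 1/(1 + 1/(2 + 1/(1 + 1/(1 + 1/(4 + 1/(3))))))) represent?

Collapse the nested fraction from the inside out:
Start with 3.
4 + 1/(3/1) = 4 + 1/3 = 13/3
1 + 1/(13/3) = 1 + 3/13 = 16/13
1 + 1/(16/13) = 1 + 13/16 = 29/16
2 + 1/(29/16) = 2 + 16/29 = 74/29
1 + 1/(74/29) = 1 + 29/74 = 103/74
1 + 1/(103/74) = 1 + 74/103 = 177/103
-7 + 1/(177/103) = -7 + 103/177 = -1136/177

-1136/177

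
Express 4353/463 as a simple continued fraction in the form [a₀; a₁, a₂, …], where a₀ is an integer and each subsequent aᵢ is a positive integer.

[9; 2, 2, 22, 1, 3]

4353 ÷ 463 → quotient 9, remainder 186
463 ÷ 186 → quotient 2, remainder 91
186 ÷ 91 → quotient 2, remainder 4
91 ÷ 4 → quotient 22, remainder 3
4 ÷ 3 → quotient 1, remainder 1
3 ÷ 1 → quotient 3, remainder 0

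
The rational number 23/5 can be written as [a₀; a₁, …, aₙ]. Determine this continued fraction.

[4; 1, 1, 2]

⌊23/5⌋ = 4, remainder 3
⌊5/3⌋ = 1, remainder 2
⌊3/2⌋ = 1, remainder 1
⌊2/1⌋ = 2, remainder 0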